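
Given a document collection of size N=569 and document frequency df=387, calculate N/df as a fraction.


IDF ratio = N / df
= 569 / 387
= 569/387

569/387


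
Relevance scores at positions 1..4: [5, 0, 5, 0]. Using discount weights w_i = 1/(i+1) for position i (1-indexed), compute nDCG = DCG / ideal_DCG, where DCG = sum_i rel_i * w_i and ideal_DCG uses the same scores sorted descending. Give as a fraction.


Position discount weights w_i = 1/(i+1) for i=1..4:
Weights = [1/2, 1/3, 1/4, 1/5]
Actual relevance: [5, 0, 5, 0]
DCG = 5/2 + 0/3 + 5/4 + 0/5 = 15/4
Ideal relevance (sorted desc): [5, 5, 0, 0]
Ideal DCG = 5/2 + 5/3 + 0/4 + 0/5 = 25/6
nDCG = DCG / ideal_DCG = 15/4 / 25/6 = 9/10

9/10


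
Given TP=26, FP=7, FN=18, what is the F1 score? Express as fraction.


F1 = 2 * P * R / (P + R)
P = TP/(TP+FP) = 26/33 = 26/33
R = TP/(TP+FN) = 26/44 = 13/22
2 * P * R = 2 * 26/33 * 13/22 = 338/363
P + R = 26/33 + 13/22 = 91/66
F1 = 338/363 / 91/66 = 52/77

52/77


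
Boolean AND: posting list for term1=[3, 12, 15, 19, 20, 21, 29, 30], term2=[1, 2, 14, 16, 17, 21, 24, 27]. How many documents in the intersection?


Boolean AND: find intersection of posting lists
term1 docs: [3, 12, 15, 19, 20, 21, 29, 30]
term2 docs: [1, 2, 14, 16, 17, 21, 24, 27]
Intersection: [21]
|intersection| = 1

1


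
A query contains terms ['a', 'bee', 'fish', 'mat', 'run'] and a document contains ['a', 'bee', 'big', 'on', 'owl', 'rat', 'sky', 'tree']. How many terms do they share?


Query terms: ['a', 'bee', 'fish', 'mat', 'run']
Document terms: ['a', 'bee', 'big', 'on', 'owl', 'rat', 'sky', 'tree']
Common terms: ['a', 'bee']
Overlap count = 2

2


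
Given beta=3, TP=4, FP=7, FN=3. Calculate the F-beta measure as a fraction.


P = TP/(TP+FP) = 4/11 = 4/11
R = TP/(TP+FN) = 4/7 = 4/7
beta^2 = 3^2 = 9
(1 + beta^2) = 10
Numerator = (1+beta^2)*P*R = 160/77
Denominator = beta^2*P + R = 36/11 + 4/7 = 296/77
F_beta = 20/37

20/37


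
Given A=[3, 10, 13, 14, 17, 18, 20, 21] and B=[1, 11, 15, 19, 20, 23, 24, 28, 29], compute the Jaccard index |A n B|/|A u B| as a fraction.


A intersect B = [20]
|A intersect B| = 1
A union B = [1, 3, 10, 11, 13, 14, 15, 17, 18, 19, 20, 21, 23, 24, 28, 29]
|A union B| = 16
Jaccard = 1/16 = 1/16

1/16


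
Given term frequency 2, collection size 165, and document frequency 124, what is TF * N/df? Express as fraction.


TF * (N/df)
= 2 * (165/124)
= 2 * 165/124
= 165/62

165/62


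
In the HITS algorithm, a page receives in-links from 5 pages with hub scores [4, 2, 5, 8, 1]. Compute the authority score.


Authority = sum of hub scores of in-linkers
In-link 1: hub score = 4
In-link 2: hub score = 2
In-link 3: hub score = 5
In-link 4: hub score = 8
In-link 5: hub score = 1
Authority = 4 + 2 + 5 + 8 + 1 = 20

20


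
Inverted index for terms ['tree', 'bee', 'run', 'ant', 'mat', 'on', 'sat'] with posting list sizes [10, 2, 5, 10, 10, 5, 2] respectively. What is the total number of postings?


Summing posting list sizes:
'tree': 10 postings
'bee': 2 postings
'run': 5 postings
'ant': 10 postings
'mat': 10 postings
'on': 5 postings
'sat': 2 postings
Total = 10 + 2 + 5 + 10 + 10 + 5 + 2 = 44

44


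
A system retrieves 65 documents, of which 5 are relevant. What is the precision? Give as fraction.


Precision = relevant_retrieved / total_retrieved
= 5 / 65
= 5 / (5 + 60)
= 1/13

1/13


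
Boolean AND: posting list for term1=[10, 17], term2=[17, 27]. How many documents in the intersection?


Boolean AND: find intersection of posting lists
term1 docs: [10, 17]
term2 docs: [17, 27]
Intersection: [17]
|intersection| = 1

1


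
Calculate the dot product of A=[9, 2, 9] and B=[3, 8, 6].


Dot product = sum of element-wise products
A[0]*B[0] = 9*3 = 27
A[1]*B[1] = 2*8 = 16
A[2]*B[2] = 9*6 = 54
Sum = 27 + 16 + 54 = 97

97


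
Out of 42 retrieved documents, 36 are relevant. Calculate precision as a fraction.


Precision = relevant_retrieved / total_retrieved
= 36 / 42
= 36 / (36 + 6)
= 6/7

6/7


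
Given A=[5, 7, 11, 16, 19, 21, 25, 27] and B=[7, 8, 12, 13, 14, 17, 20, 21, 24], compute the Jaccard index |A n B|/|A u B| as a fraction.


A intersect B = [7, 21]
|A intersect B| = 2
A union B = [5, 7, 8, 11, 12, 13, 14, 16, 17, 19, 20, 21, 24, 25, 27]
|A union B| = 15
Jaccard = 2/15 = 2/15

2/15


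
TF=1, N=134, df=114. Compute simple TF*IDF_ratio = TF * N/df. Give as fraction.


TF * (N/df)
= 1 * (134/114)
= 1 * 67/57
= 67/57

67/57


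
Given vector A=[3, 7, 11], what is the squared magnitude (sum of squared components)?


|A|^2 = sum of squared components
A[0]^2 = 3^2 = 9
A[1]^2 = 7^2 = 49
A[2]^2 = 11^2 = 121
Sum = 9 + 49 + 121 = 179

179


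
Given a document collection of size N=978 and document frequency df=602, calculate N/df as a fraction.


IDF ratio = N / df
= 978 / 602
= 489/301

489/301


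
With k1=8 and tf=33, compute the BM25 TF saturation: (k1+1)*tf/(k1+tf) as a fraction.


BM25 TF component = (k1+1)*tf / (k1+tf)
k1 = 8, tf = 33
Numerator = (8+1)*33 = 297
Denominator = 8 + 33 = 41
= 297/41 = 297/41

297/41


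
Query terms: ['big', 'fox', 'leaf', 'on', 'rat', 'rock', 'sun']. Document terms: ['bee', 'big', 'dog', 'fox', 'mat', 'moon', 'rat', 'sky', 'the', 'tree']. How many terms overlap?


Query terms: ['big', 'fox', 'leaf', 'on', 'rat', 'rock', 'sun']
Document terms: ['bee', 'big', 'dog', 'fox', 'mat', 'moon', 'rat', 'sky', 'the', 'tree']
Common terms: ['big', 'fox', 'rat']
Overlap count = 3

3


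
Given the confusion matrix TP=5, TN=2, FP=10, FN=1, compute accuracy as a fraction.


Accuracy = (TP + TN) / (TP + TN + FP + FN)
TP + TN = 5 + 2 = 7
Total = 5 + 2 + 10 + 1 = 18
Accuracy = 7 / 18 = 7/18

7/18


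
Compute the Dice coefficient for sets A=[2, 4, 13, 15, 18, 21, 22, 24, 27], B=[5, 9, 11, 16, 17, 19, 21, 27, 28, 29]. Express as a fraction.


A intersect B = [21, 27]
|A intersect B| = 2
|A| = 9, |B| = 10
Dice = 2*2 / (9+10)
= 4 / 19 = 4/19

4/19


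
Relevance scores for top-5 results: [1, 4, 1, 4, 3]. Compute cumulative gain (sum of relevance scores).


Cumulative Gain = sum of relevance scores
Position 1: rel=1, running sum=1
Position 2: rel=4, running sum=5
Position 3: rel=1, running sum=6
Position 4: rel=4, running sum=10
Position 5: rel=3, running sum=13
CG = 13

13


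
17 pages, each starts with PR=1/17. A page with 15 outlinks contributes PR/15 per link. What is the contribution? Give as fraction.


Initial PR = 1/17 = 1/17
Outlinks = 15
Contribution per link = PR / outlinks
= 1/17 / 15
= 1/255

1/255


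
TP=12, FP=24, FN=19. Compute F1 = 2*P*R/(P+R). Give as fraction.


F1 = 2 * P * R / (P + R)
P = TP/(TP+FP) = 12/36 = 1/3
R = TP/(TP+FN) = 12/31 = 12/31
2 * P * R = 2 * 1/3 * 12/31 = 8/31
P + R = 1/3 + 12/31 = 67/93
F1 = 8/31 / 67/93 = 24/67

24/67


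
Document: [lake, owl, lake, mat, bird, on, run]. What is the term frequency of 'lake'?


Document has 7 words
Scanning for 'lake':
Found at positions: [0, 2]
Count = 2

2


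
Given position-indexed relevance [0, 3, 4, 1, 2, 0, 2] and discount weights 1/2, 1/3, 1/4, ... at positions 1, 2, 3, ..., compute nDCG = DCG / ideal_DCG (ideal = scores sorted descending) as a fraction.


Position discount weights w_i = 1/(i+1) for i=1..7:
Weights = [1/2, 1/3, 1/4, 1/5, 1/6, 1/7, 1/8]
Actual relevance: [0, 3, 4, 1, 2, 0, 2]
DCG = 0/2 + 3/3 + 4/4 + 1/5 + 2/6 + 0/7 + 2/8 = 167/60
Ideal relevance (sorted desc): [4, 3, 2, 2, 1, 0, 0]
Ideal DCG = 4/2 + 3/3 + 2/4 + 2/5 + 1/6 + 0/7 + 0/8 = 61/15
nDCG = DCG / ideal_DCG = 167/60 / 61/15 = 167/244

167/244


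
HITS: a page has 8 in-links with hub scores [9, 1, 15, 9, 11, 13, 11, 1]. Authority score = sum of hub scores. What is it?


Authority = sum of hub scores of in-linkers
In-link 1: hub score = 9
In-link 2: hub score = 1
In-link 3: hub score = 15
In-link 4: hub score = 9
In-link 5: hub score = 11
In-link 6: hub score = 13
In-link 7: hub score = 11
In-link 8: hub score = 1
Authority = 9 + 1 + 15 + 9 + 11 + 13 + 11 + 1 = 70

70


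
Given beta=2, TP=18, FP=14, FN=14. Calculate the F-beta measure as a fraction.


P = TP/(TP+FP) = 18/32 = 9/16
R = TP/(TP+FN) = 18/32 = 9/16
beta^2 = 2^2 = 4
(1 + beta^2) = 5
Numerator = (1+beta^2)*P*R = 405/256
Denominator = beta^2*P + R = 9/4 + 9/16 = 45/16
F_beta = 9/16

9/16


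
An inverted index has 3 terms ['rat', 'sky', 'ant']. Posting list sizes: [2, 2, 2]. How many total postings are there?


Summing posting list sizes:
'rat': 2 postings
'sky': 2 postings
'ant': 2 postings
Total = 2 + 2 + 2 = 6

6


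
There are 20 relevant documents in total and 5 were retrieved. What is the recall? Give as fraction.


Recall = retrieved_relevant / total_relevant
= 5 / 20
= 5 / (5 + 15)
= 1/4

1/4


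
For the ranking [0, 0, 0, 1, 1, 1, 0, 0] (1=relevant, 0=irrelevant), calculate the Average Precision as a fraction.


Computing P@k for each relevant position:
Position 1: not relevant
Position 2: not relevant
Position 3: not relevant
Position 4: relevant, P@4 = 1/4 = 1/4
Position 5: relevant, P@5 = 2/5 = 2/5
Position 6: relevant, P@6 = 3/6 = 1/2
Position 7: not relevant
Position 8: not relevant
Sum of P@k = 1/4 + 2/5 + 1/2 = 23/20
AP = 23/20 / 3 = 23/60

23/60


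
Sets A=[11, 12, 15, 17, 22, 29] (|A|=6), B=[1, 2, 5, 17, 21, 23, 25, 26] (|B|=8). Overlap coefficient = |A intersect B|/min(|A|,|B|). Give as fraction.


A intersect B = [17]
|A intersect B| = 1
min(|A|, |B|) = min(6, 8) = 6
Overlap = 1 / 6 = 1/6

1/6


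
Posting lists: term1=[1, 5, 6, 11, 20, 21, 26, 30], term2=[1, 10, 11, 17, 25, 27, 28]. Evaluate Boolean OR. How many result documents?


Boolean OR: find union of posting lists
term1 docs: [1, 5, 6, 11, 20, 21, 26, 30]
term2 docs: [1, 10, 11, 17, 25, 27, 28]
Union: [1, 5, 6, 10, 11, 17, 20, 21, 25, 26, 27, 28, 30]
|union| = 13

13


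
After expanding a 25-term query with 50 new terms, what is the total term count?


Original terms: 25
Expansion terms: 50
Total = 25 + 50 = 75

75


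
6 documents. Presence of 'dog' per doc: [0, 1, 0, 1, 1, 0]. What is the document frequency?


Checking each document for 'dog':
Doc 1: absent
Doc 2: present
Doc 3: absent
Doc 4: present
Doc 5: present
Doc 6: absent
df = sum of presences = 0 + 1 + 0 + 1 + 1 + 0 = 3

3


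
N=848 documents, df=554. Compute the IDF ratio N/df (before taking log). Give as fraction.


IDF ratio = N / df
= 848 / 554
= 424/277

424/277


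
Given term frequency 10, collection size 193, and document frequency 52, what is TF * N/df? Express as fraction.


TF * (N/df)
= 10 * (193/52)
= 10 * 193/52
= 965/26

965/26


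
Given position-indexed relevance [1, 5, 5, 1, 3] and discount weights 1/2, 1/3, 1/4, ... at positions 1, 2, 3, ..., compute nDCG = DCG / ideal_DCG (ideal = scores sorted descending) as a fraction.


Position discount weights w_i = 1/(i+1) for i=1..5:
Weights = [1/2, 1/3, 1/4, 1/5, 1/6]
Actual relevance: [1, 5, 5, 1, 3]
DCG = 1/2 + 5/3 + 5/4 + 1/5 + 3/6 = 247/60
Ideal relevance (sorted desc): [5, 5, 3, 1, 1]
Ideal DCG = 5/2 + 5/3 + 3/4 + 1/5 + 1/6 = 317/60
nDCG = DCG / ideal_DCG = 247/60 / 317/60 = 247/317

247/317


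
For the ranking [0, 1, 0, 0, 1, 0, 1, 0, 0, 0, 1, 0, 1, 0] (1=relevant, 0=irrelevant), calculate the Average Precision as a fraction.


Computing P@k for each relevant position:
Position 1: not relevant
Position 2: relevant, P@2 = 1/2 = 1/2
Position 3: not relevant
Position 4: not relevant
Position 5: relevant, P@5 = 2/5 = 2/5
Position 6: not relevant
Position 7: relevant, P@7 = 3/7 = 3/7
Position 8: not relevant
Position 9: not relevant
Position 10: not relevant
Position 11: relevant, P@11 = 4/11 = 4/11
Position 12: not relevant
Position 13: relevant, P@13 = 5/13 = 5/13
Position 14: not relevant
Sum of P@k = 1/2 + 2/5 + 3/7 + 4/11 + 5/13 = 20789/10010
AP = 20789/10010 / 5 = 20789/50050

20789/50050


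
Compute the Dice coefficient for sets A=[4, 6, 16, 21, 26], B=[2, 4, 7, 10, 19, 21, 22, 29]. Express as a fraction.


A intersect B = [4, 21]
|A intersect B| = 2
|A| = 5, |B| = 8
Dice = 2*2 / (5+8)
= 4 / 13 = 4/13

4/13


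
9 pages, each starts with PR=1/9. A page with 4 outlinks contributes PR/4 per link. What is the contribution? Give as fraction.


Initial PR = 1/9 = 1/9
Outlinks = 4
Contribution per link = PR / outlinks
= 1/9 / 4
= 1/36

1/36


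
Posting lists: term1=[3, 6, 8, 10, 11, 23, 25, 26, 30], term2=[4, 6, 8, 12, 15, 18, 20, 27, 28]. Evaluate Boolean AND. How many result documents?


Boolean AND: find intersection of posting lists
term1 docs: [3, 6, 8, 10, 11, 23, 25, 26, 30]
term2 docs: [4, 6, 8, 12, 15, 18, 20, 27, 28]
Intersection: [6, 8]
|intersection| = 2

2


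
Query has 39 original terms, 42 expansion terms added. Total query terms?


Original terms: 39
Expansion terms: 42
Total = 39 + 42 = 81

81


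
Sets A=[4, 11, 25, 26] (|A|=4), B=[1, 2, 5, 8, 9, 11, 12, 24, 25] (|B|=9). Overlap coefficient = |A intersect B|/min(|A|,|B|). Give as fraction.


A intersect B = [11, 25]
|A intersect B| = 2
min(|A|, |B|) = min(4, 9) = 4
Overlap = 2 / 4 = 1/2

1/2


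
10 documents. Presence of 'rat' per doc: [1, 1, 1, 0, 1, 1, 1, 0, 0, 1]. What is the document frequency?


Checking each document for 'rat':
Doc 1: present
Doc 2: present
Doc 3: present
Doc 4: absent
Doc 5: present
Doc 6: present
Doc 7: present
Doc 8: absent
Doc 9: absent
Doc 10: present
df = sum of presences = 1 + 1 + 1 + 0 + 1 + 1 + 1 + 0 + 0 + 1 = 7

7


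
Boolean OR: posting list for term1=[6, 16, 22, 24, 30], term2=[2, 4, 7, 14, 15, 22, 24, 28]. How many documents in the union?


Boolean OR: find union of posting lists
term1 docs: [6, 16, 22, 24, 30]
term2 docs: [2, 4, 7, 14, 15, 22, 24, 28]
Union: [2, 4, 6, 7, 14, 15, 16, 22, 24, 28, 30]
|union| = 11

11


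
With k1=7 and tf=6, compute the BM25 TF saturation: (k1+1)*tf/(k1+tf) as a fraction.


BM25 TF component = (k1+1)*tf / (k1+tf)
k1 = 7, tf = 6
Numerator = (7+1)*6 = 48
Denominator = 7 + 6 = 13
= 48/13 = 48/13

48/13


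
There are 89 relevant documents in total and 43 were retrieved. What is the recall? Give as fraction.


Recall = retrieved_relevant / total_relevant
= 43 / 89
= 43 / (43 + 46)
= 43/89

43/89


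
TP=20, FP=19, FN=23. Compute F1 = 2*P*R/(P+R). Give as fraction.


F1 = 2 * P * R / (P + R)
P = TP/(TP+FP) = 20/39 = 20/39
R = TP/(TP+FN) = 20/43 = 20/43
2 * P * R = 2 * 20/39 * 20/43 = 800/1677
P + R = 20/39 + 20/43 = 1640/1677
F1 = 800/1677 / 1640/1677 = 20/41

20/41


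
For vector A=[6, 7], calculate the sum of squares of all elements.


|A|^2 = sum of squared components
A[0]^2 = 6^2 = 36
A[1]^2 = 7^2 = 49
Sum = 36 + 49 = 85

85


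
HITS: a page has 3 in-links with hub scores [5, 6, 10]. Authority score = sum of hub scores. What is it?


Authority = sum of hub scores of in-linkers
In-link 1: hub score = 5
In-link 2: hub score = 6
In-link 3: hub score = 10
Authority = 5 + 6 + 10 = 21

21


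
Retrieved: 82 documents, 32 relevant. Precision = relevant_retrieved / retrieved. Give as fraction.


Precision = relevant_retrieved / total_retrieved
= 32 / 82
= 32 / (32 + 50)
= 16/41

16/41


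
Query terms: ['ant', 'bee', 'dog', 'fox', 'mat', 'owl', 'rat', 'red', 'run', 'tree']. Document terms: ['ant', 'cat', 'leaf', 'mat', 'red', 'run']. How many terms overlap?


Query terms: ['ant', 'bee', 'dog', 'fox', 'mat', 'owl', 'rat', 'red', 'run', 'tree']
Document terms: ['ant', 'cat', 'leaf', 'mat', 'red', 'run']
Common terms: ['ant', 'mat', 'red', 'run']
Overlap count = 4

4


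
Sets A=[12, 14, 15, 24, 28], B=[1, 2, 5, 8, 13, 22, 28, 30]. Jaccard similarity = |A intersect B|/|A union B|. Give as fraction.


A intersect B = [28]
|A intersect B| = 1
A union B = [1, 2, 5, 8, 12, 13, 14, 15, 22, 24, 28, 30]
|A union B| = 12
Jaccard = 1/12 = 1/12

1/12


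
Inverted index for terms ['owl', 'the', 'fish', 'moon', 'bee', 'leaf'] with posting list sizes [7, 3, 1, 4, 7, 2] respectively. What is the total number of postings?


Summing posting list sizes:
'owl': 7 postings
'the': 3 postings
'fish': 1 postings
'moon': 4 postings
'bee': 7 postings
'leaf': 2 postings
Total = 7 + 3 + 1 + 4 + 7 + 2 = 24

24


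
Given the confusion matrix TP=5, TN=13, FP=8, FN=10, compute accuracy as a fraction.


Accuracy = (TP + TN) / (TP + TN + FP + FN)
TP + TN = 5 + 13 = 18
Total = 5 + 13 + 8 + 10 = 36
Accuracy = 18 / 36 = 1/2

1/2


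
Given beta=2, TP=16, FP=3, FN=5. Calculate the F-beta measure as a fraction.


P = TP/(TP+FP) = 16/19 = 16/19
R = TP/(TP+FN) = 16/21 = 16/21
beta^2 = 2^2 = 4
(1 + beta^2) = 5
Numerator = (1+beta^2)*P*R = 1280/399
Denominator = beta^2*P + R = 64/19 + 16/21 = 1648/399
F_beta = 80/103

80/103


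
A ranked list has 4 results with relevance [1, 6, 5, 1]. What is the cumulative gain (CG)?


Cumulative Gain = sum of relevance scores
Position 1: rel=1, running sum=1
Position 2: rel=6, running sum=7
Position 3: rel=5, running sum=12
Position 4: rel=1, running sum=13
CG = 13

13


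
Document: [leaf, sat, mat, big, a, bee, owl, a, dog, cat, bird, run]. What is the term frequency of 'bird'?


Document has 12 words
Scanning for 'bird':
Found at positions: [10]
Count = 1

1


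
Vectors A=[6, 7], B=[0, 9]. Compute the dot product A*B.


Dot product = sum of element-wise products
A[0]*B[0] = 6*0 = 0
A[1]*B[1] = 7*9 = 63
Sum = 0 + 63 = 63

63


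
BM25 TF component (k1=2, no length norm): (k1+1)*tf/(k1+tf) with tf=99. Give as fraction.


BM25 TF component = (k1+1)*tf / (k1+tf)
k1 = 2, tf = 99
Numerator = (2+1)*99 = 297
Denominator = 2 + 99 = 101
= 297/101 = 297/101

297/101


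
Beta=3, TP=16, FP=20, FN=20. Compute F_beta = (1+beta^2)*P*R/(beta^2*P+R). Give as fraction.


P = TP/(TP+FP) = 16/36 = 4/9
R = TP/(TP+FN) = 16/36 = 4/9
beta^2 = 3^2 = 9
(1 + beta^2) = 10
Numerator = (1+beta^2)*P*R = 160/81
Denominator = beta^2*P + R = 4 + 4/9 = 40/9
F_beta = 4/9

4/9


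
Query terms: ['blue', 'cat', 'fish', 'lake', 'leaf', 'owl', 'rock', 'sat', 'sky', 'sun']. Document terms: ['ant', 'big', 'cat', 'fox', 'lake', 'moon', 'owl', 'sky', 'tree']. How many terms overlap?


Query terms: ['blue', 'cat', 'fish', 'lake', 'leaf', 'owl', 'rock', 'sat', 'sky', 'sun']
Document terms: ['ant', 'big', 'cat', 'fox', 'lake', 'moon', 'owl', 'sky', 'tree']
Common terms: ['cat', 'lake', 'owl', 'sky']
Overlap count = 4

4


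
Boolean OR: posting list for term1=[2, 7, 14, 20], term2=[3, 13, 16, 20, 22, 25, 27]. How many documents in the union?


Boolean OR: find union of posting lists
term1 docs: [2, 7, 14, 20]
term2 docs: [3, 13, 16, 20, 22, 25, 27]
Union: [2, 3, 7, 13, 14, 16, 20, 22, 25, 27]
|union| = 10

10


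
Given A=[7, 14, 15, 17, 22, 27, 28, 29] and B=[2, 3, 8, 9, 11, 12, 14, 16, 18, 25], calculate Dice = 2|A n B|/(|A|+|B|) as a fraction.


A intersect B = [14]
|A intersect B| = 1
|A| = 8, |B| = 10
Dice = 2*1 / (8+10)
= 2 / 18 = 1/9

1/9


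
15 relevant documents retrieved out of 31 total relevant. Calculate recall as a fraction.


Recall = retrieved_relevant / total_relevant
= 15 / 31
= 15 / (15 + 16)
= 15/31

15/31


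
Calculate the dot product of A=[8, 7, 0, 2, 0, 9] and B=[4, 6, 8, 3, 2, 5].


Dot product = sum of element-wise products
A[0]*B[0] = 8*4 = 32
A[1]*B[1] = 7*6 = 42
A[2]*B[2] = 0*8 = 0
A[3]*B[3] = 2*3 = 6
A[4]*B[4] = 0*2 = 0
A[5]*B[5] = 9*5 = 45
Sum = 32 + 42 + 0 + 6 + 0 + 45 = 125

125


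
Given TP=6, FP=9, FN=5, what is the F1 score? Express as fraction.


F1 = 2 * P * R / (P + R)
P = TP/(TP+FP) = 6/15 = 2/5
R = TP/(TP+FN) = 6/11 = 6/11
2 * P * R = 2 * 2/5 * 6/11 = 24/55
P + R = 2/5 + 6/11 = 52/55
F1 = 24/55 / 52/55 = 6/13

6/13


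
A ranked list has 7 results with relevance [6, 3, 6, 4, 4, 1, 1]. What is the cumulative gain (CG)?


Cumulative Gain = sum of relevance scores
Position 1: rel=6, running sum=6
Position 2: rel=3, running sum=9
Position 3: rel=6, running sum=15
Position 4: rel=4, running sum=19
Position 5: rel=4, running sum=23
Position 6: rel=1, running sum=24
Position 7: rel=1, running sum=25
CG = 25

25


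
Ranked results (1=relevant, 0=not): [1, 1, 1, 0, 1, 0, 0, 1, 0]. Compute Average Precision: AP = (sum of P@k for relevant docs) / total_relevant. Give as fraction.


Computing P@k for each relevant position:
Position 1: relevant, P@1 = 1/1 = 1
Position 2: relevant, P@2 = 2/2 = 1
Position 3: relevant, P@3 = 3/3 = 1
Position 4: not relevant
Position 5: relevant, P@5 = 4/5 = 4/5
Position 6: not relevant
Position 7: not relevant
Position 8: relevant, P@8 = 5/8 = 5/8
Position 9: not relevant
Sum of P@k = 1 + 1 + 1 + 4/5 + 5/8 = 177/40
AP = 177/40 / 5 = 177/200

177/200


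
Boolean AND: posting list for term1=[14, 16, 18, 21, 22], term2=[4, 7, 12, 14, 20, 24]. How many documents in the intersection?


Boolean AND: find intersection of posting lists
term1 docs: [14, 16, 18, 21, 22]
term2 docs: [4, 7, 12, 14, 20, 24]
Intersection: [14]
|intersection| = 1

1


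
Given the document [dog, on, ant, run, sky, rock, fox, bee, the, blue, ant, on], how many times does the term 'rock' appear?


Document has 12 words
Scanning for 'rock':
Found at positions: [5]
Count = 1

1


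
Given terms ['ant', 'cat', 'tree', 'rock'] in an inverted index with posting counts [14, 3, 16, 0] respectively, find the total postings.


Summing posting list sizes:
'ant': 14 postings
'cat': 3 postings
'tree': 16 postings
'rock': 0 postings
Total = 14 + 3 + 16 + 0 = 33

33


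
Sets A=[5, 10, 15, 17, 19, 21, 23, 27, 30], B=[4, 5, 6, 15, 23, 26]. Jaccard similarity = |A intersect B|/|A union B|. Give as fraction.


A intersect B = [5, 15, 23]
|A intersect B| = 3
A union B = [4, 5, 6, 10, 15, 17, 19, 21, 23, 26, 27, 30]
|A union B| = 12
Jaccard = 3/12 = 1/4

1/4


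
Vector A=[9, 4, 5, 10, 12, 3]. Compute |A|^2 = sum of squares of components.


|A|^2 = sum of squared components
A[0]^2 = 9^2 = 81
A[1]^2 = 4^2 = 16
A[2]^2 = 5^2 = 25
A[3]^2 = 10^2 = 100
A[4]^2 = 12^2 = 144
A[5]^2 = 3^2 = 9
Sum = 81 + 16 + 25 + 100 + 144 + 9 = 375

375


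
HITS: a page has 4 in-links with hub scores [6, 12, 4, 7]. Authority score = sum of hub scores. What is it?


Authority = sum of hub scores of in-linkers
In-link 1: hub score = 6
In-link 2: hub score = 12
In-link 3: hub score = 4
In-link 4: hub score = 7
Authority = 6 + 12 + 4 + 7 = 29

29


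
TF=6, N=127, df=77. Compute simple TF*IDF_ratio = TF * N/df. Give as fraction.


TF * (N/df)
= 6 * (127/77)
= 6 * 127/77
= 762/77

762/77


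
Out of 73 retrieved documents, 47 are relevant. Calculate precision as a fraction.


Precision = relevant_retrieved / total_retrieved
= 47 / 73
= 47 / (47 + 26)
= 47/73

47/73


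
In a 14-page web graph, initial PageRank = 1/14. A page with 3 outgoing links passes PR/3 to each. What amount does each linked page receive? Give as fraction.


Initial PR = 1/14 = 1/14
Outlinks = 3
Contribution per link = PR / outlinks
= 1/14 / 3
= 1/42

1/42


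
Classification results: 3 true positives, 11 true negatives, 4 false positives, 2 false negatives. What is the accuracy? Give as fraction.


Accuracy = (TP + TN) / (TP + TN + FP + FN)
TP + TN = 3 + 11 = 14
Total = 3 + 11 + 4 + 2 = 20
Accuracy = 14 / 20 = 7/10

7/10


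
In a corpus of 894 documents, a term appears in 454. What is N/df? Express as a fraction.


IDF ratio = N / df
= 894 / 454
= 447/227

447/227


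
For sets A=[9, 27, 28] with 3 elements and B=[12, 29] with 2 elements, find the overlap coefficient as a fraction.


A intersect B = []
|A intersect B| = 0
min(|A|, |B|) = min(3, 2) = 2
Overlap = 0 / 2 = 0

0


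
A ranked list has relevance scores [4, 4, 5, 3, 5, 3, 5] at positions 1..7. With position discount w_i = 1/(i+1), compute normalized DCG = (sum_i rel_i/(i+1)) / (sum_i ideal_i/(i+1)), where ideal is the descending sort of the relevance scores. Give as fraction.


Position discount weights w_i = 1/(i+1) for i=1..7:
Weights = [1/2, 1/3, 1/4, 1/5, 1/6, 1/7, 1/8]
Actual relevance: [4, 4, 5, 3, 5, 3, 5]
DCG = 4/2 + 4/3 + 5/4 + 3/5 + 5/6 + 3/7 + 5/8 = 5939/840
Ideal relevance (sorted desc): [5, 5, 5, 4, 4, 3, 3]
Ideal DCG = 5/2 + 5/3 + 5/4 + 4/5 + 4/6 + 3/7 + 3/8 = 6457/840
nDCG = DCG / ideal_DCG = 5939/840 / 6457/840 = 5939/6457

5939/6457


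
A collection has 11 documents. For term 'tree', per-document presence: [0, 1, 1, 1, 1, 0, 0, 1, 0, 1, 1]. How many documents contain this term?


Checking each document for 'tree':
Doc 1: absent
Doc 2: present
Doc 3: present
Doc 4: present
Doc 5: present
Doc 6: absent
Doc 7: absent
Doc 8: present
Doc 9: absent
Doc 10: present
Doc 11: present
df = sum of presences = 0 + 1 + 1 + 1 + 1 + 0 + 0 + 1 + 0 + 1 + 1 = 7

7


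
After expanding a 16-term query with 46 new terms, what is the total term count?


Original terms: 16
Expansion terms: 46
Total = 16 + 46 = 62

62


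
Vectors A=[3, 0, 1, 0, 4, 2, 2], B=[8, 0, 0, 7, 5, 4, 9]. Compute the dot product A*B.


Dot product = sum of element-wise products
A[0]*B[0] = 3*8 = 24
A[1]*B[1] = 0*0 = 0
A[2]*B[2] = 1*0 = 0
A[3]*B[3] = 0*7 = 0
A[4]*B[4] = 4*5 = 20
A[5]*B[5] = 2*4 = 8
A[6]*B[6] = 2*9 = 18
Sum = 24 + 0 + 0 + 0 + 20 + 8 + 18 = 70

70


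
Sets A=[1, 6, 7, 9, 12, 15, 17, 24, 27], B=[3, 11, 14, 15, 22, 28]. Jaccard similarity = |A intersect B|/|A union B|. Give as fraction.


A intersect B = [15]
|A intersect B| = 1
A union B = [1, 3, 6, 7, 9, 11, 12, 14, 15, 17, 22, 24, 27, 28]
|A union B| = 14
Jaccard = 1/14 = 1/14

1/14


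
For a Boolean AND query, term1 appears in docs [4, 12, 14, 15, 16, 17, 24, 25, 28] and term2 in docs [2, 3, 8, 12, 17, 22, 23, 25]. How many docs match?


Boolean AND: find intersection of posting lists
term1 docs: [4, 12, 14, 15, 16, 17, 24, 25, 28]
term2 docs: [2, 3, 8, 12, 17, 22, 23, 25]
Intersection: [12, 17, 25]
|intersection| = 3

3


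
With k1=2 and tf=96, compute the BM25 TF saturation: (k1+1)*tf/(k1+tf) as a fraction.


BM25 TF component = (k1+1)*tf / (k1+tf)
k1 = 2, tf = 96
Numerator = (2+1)*96 = 288
Denominator = 2 + 96 = 98
= 288/98 = 144/49

144/49


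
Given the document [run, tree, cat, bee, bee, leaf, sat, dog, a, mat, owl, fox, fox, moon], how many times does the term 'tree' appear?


Document has 14 words
Scanning for 'tree':
Found at positions: [1]
Count = 1

1


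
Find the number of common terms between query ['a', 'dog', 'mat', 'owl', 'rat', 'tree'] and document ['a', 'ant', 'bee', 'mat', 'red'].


Query terms: ['a', 'dog', 'mat', 'owl', 'rat', 'tree']
Document terms: ['a', 'ant', 'bee', 'mat', 'red']
Common terms: ['a', 'mat']
Overlap count = 2

2


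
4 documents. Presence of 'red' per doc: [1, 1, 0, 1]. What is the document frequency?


Checking each document for 'red':
Doc 1: present
Doc 2: present
Doc 3: absent
Doc 4: present
df = sum of presences = 1 + 1 + 0 + 1 = 3

3


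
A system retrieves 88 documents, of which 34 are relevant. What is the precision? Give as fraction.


Precision = relevant_retrieved / total_retrieved
= 34 / 88
= 34 / (34 + 54)
= 17/44

17/44


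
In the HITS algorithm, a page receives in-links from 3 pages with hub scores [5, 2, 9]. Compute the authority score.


Authority = sum of hub scores of in-linkers
In-link 1: hub score = 5
In-link 2: hub score = 2
In-link 3: hub score = 9
Authority = 5 + 2 + 9 = 16

16


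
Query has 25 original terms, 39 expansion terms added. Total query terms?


Original terms: 25
Expansion terms: 39
Total = 25 + 39 = 64

64


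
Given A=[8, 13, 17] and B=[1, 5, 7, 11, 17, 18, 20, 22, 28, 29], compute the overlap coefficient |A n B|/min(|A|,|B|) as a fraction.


A intersect B = [17]
|A intersect B| = 1
min(|A|, |B|) = min(3, 10) = 3
Overlap = 1 / 3 = 1/3

1/3


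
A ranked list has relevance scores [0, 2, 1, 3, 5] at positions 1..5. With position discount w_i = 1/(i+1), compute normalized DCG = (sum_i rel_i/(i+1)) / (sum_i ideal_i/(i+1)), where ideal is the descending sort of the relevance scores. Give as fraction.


Position discount weights w_i = 1/(i+1) for i=1..5:
Weights = [1/2, 1/3, 1/4, 1/5, 1/6]
Actual relevance: [0, 2, 1, 3, 5]
DCG = 0/2 + 2/3 + 1/4 + 3/5 + 5/6 = 47/20
Ideal relevance (sorted desc): [5, 3, 2, 1, 0]
Ideal DCG = 5/2 + 3/3 + 2/4 + 1/5 + 0/6 = 21/5
nDCG = DCG / ideal_DCG = 47/20 / 21/5 = 47/84

47/84


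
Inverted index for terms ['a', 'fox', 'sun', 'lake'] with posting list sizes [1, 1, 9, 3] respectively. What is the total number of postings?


Summing posting list sizes:
'a': 1 postings
'fox': 1 postings
'sun': 9 postings
'lake': 3 postings
Total = 1 + 1 + 9 + 3 = 14

14


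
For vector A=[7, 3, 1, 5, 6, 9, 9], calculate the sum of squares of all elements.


|A|^2 = sum of squared components
A[0]^2 = 7^2 = 49
A[1]^2 = 3^2 = 9
A[2]^2 = 1^2 = 1
A[3]^2 = 5^2 = 25
A[4]^2 = 6^2 = 36
A[5]^2 = 9^2 = 81
A[6]^2 = 9^2 = 81
Sum = 49 + 9 + 1 + 25 + 36 + 81 + 81 = 282

282


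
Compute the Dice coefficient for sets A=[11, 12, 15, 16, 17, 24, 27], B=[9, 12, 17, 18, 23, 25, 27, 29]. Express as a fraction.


A intersect B = [12, 17, 27]
|A intersect B| = 3
|A| = 7, |B| = 8
Dice = 2*3 / (7+8)
= 6 / 15 = 2/5

2/5


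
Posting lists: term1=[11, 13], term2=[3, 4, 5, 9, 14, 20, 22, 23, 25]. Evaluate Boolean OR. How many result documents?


Boolean OR: find union of posting lists
term1 docs: [11, 13]
term2 docs: [3, 4, 5, 9, 14, 20, 22, 23, 25]
Union: [3, 4, 5, 9, 11, 13, 14, 20, 22, 23, 25]
|union| = 11

11


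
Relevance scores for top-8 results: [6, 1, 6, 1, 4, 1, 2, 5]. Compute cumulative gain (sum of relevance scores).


Cumulative Gain = sum of relevance scores
Position 1: rel=6, running sum=6
Position 2: rel=1, running sum=7
Position 3: rel=6, running sum=13
Position 4: rel=1, running sum=14
Position 5: rel=4, running sum=18
Position 6: rel=1, running sum=19
Position 7: rel=2, running sum=21
Position 8: rel=5, running sum=26
CG = 26

26


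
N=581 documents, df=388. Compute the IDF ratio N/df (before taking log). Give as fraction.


IDF ratio = N / df
= 581 / 388
= 581/388

581/388


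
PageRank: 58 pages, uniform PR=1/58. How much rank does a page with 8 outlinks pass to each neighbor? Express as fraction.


Initial PR = 1/58 = 1/58
Outlinks = 8
Contribution per link = PR / outlinks
= 1/58 / 8
= 1/464

1/464


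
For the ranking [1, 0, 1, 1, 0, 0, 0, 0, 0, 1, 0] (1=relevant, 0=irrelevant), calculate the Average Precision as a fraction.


Computing P@k for each relevant position:
Position 1: relevant, P@1 = 1/1 = 1
Position 2: not relevant
Position 3: relevant, P@3 = 2/3 = 2/3
Position 4: relevant, P@4 = 3/4 = 3/4
Position 5: not relevant
Position 6: not relevant
Position 7: not relevant
Position 8: not relevant
Position 9: not relevant
Position 10: relevant, P@10 = 4/10 = 2/5
Position 11: not relevant
Sum of P@k = 1 + 2/3 + 3/4 + 2/5 = 169/60
AP = 169/60 / 4 = 169/240

169/240


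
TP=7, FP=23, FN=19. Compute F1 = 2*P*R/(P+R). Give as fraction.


F1 = 2 * P * R / (P + R)
P = TP/(TP+FP) = 7/30 = 7/30
R = TP/(TP+FN) = 7/26 = 7/26
2 * P * R = 2 * 7/30 * 7/26 = 49/390
P + R = 7/30 + 7/26 = 98/195
F1 = 49/390 / 98/195 = 1/4

1/4


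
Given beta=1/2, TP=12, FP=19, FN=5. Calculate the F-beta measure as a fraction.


P = TP/(TP+FP) = 12/31 = 12/31
R = TP/(TP+FN) = 12/17 = 12/17
beta^2 = 1/2^2 = 1/4
(1 + beta^2) = 5/4
Numerator = (1+beta^2)*P*R = 180/527
Denominator = beta^2*P + R = 3/31 + 12/17 = 423/527
F_beta = 20/47

20/47


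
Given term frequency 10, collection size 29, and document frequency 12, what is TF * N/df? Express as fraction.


TF * (N/df)
= 10 * (29/12)
= 10 * 29/12
= 145/6

145/6


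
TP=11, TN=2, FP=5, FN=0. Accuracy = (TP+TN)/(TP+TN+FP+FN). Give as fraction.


Accuracy = (TP + TN) / (TP + TN + FP + FN)
TP + TN = 11 + 2 = 13
Total = 11 + 2 + 5 + 0 = 18
Accuracy = 13 / 18 = 13/18

13/18


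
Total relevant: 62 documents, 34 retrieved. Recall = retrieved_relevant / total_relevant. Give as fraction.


Recall = retrieved_relevant / total_relevant
= 34 / 62
= 34 / (34 + 28)
= 17/31

17/31


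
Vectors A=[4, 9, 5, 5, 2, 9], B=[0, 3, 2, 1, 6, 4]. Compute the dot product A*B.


Dot product = sum of element-wise products
A[0]*B[0] = 4*0 = 0
A[1]*B[1] = 9*3 = 27
A[2]*B[2] = 5*2 = 10
A[3]*B[3] = 5*1 = 5
A[4]*B[4] = 2*6 = 12
A[5]*B[5] = 9*4 = 36
Sum = 0 + 27 + 10 + 5 + 12 + 36 = 90

90


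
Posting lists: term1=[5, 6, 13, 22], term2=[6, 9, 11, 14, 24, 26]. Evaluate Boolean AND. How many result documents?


Boolean AND: find intersection of posting lists
term1 docs: [5, 6, 13, 22]
term2 docs: [6, 9, 11, 14, 24, 26]
Intersection: [6]
|intersection| = 1

1


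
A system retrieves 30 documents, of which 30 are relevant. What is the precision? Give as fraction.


Precision = relevant_retrieved / total_retrieved
= 30 / 30
= 30 / (30 + 0)
= 1

1


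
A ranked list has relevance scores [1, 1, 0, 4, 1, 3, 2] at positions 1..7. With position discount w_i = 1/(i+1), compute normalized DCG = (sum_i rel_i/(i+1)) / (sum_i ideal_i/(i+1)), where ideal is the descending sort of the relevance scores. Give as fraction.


Position discount weights w_i = 1/(i+1) for i=1..7:
Weights = [1/2, 1/3, 1/4, 1/5, 1/6, 1/7, 1/8]
Actual relevance: [1, 1, 0, 4, 1, 3, 2]
DCG = 1/2 + 1/3 + 0/4 + 4/5 + 1/6 + 3/7 + 2/8 = 347/140
Ideal relevance (sorted desc): [4, 3, 2, 1, 1, 1, 0]
Ideal DCG = 4/2 + 3/3 + 2/4 + 1/5 + 1/6 + 1/7 + 0/8 = 421/105
nDCG = DCG / ideal_DCG = 347/140 / 421/105 = 1041/1684

1041/1684


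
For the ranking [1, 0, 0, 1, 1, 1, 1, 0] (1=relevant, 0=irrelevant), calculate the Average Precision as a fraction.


Computing P@k for each relevant position:
Position 1: relevant, P@1 = 1/1 = 1
Position 2: not relevant
Position 3: not relevant
Position 4: relevant, P@4 = 2/4 = 1/2
Position 5: relevant, P@5 = 3/5 = 3/5
Position 6: relevant, P@6 = 4/6 = 2/3
Position 7: relevant, P@7 = 5/7 = 5/7
Position 8: not relevant
Sum of P@k = 1 + 1/2 + 3/5 + 2/3 + 5/7 = 731/210
AP = 731/210 / 5 = 731/1050

731/1050


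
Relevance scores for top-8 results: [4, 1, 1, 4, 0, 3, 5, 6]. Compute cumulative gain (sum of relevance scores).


Cumulative Gain = sum of relevance scores
Position 1: rel=4, running sum=4
Position 2: rel=1, running sum=5
Position 3: rel=1, running sum=6
Position 4: rel=4, running sum=10
Position 5: rel=0, running sum=10
Position 6: rel=3, running sum=13
Position 7: rel=5, running sum=18
Position 8: rel=6, running sum=24
CG = 24

24


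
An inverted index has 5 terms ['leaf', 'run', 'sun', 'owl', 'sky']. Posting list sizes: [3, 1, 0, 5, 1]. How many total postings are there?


Summing posting list sizes:
'leaf': 3 postings
'run': 1 postings
'sun': 0 postings
'owl': 5 postings
'sky': 1 postings
Total = 3 + 1 + 0 + 5 + 1 = 10

10


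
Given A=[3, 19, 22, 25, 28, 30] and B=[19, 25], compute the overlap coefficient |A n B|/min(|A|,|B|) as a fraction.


A intersect B = [19, 25]
|A intersect B| = 2
min(|A|, |B|) = min(6, 2) = 2
Overlap = 2 / 2 = 1

1


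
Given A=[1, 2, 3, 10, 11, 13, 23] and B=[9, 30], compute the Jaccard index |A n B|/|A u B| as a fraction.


A intersect B = []
|A intersect B| = 0
A union B = [1, 2, 3, 9, 10, 11, 13, 23, 30]
|A union B| = 9
Jaccard = 0/9 = 0

0


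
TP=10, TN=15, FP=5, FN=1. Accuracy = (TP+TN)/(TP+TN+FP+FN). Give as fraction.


Accuracy = (TP + TN) / (TP + TN + FP + FN)
TP + TN = 10 + 15 = 25
Total = 10 + 15 + 5 + 1 = 31
Accuracy = 25 / 31 = 25/31

25/31


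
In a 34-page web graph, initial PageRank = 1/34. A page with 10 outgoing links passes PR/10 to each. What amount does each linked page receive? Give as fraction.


Initial PR = 1/34 = 1/34
Outlinks = 10
Contribution per link = PR / outlinks
= 1/34 / 10
= 1/340

1/340


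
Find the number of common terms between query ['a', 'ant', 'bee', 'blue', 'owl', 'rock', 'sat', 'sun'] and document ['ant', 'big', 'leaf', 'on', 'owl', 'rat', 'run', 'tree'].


Query terms: ['a', 'ant', 'bee', 'blue', 'owl', 'rock', 'sat', 'sun']
Document terms: ['ant', 'big', 'leaf', 'on', 'owl', 'rat', 'run', 'tree']
Common terms: ['ant', 'owl']
Overlap count = 2

2


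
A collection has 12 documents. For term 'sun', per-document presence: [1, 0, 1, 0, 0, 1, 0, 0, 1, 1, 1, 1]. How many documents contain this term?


Checking each document for 'sun':
Doc 1: present
Doc 2: absent
Doc 3: present
Doc 4: absent
Doc 5: absent
Doc 6: present
Doc 7: absent
Doc 8: absent
Doc 9: present
Doc 10: present
Doc 11: present
Doc 12: present
df = sum of presences = 1 + 0 + 1 + 0 + 0 + 1 + 0 + 0 + 1 + 1 + 1 + 1 = 7

7


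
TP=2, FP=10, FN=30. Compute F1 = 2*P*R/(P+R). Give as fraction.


F1 = 2 * P * R / (P + R)
P = TP/(TP+FP) = 2/12 = 1/6
R = TP/(TP+FN) = 2/32 = 1/16
2 * P * R = 2 * 1/6 * 1/16 = 1/48
P + R = 1/6 + 1/16 = 11/48
F1 = 1/48 / 11/48 = 1/11

1/11


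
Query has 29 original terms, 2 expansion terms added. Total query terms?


Original terms: 29
Expansion terms: 2
Total = 29 + 2 = 31

31


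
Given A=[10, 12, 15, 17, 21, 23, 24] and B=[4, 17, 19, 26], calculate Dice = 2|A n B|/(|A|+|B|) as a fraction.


A intersect B = [17]
|A intersect B| = 1
|A| = 7, |B| = 4
Dice = 2*1 / (7+4)
= 2 / 11 = 2/11

2/11


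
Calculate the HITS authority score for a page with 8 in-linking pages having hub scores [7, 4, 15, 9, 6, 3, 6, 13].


Authority = sum of hub scores of in-linkers
In-link 1: hub score = 7
In-link 2: hub score = 4
In-link 3: hub score = 15
In-link 4: hub score = 9
In-link 5: hub score = 6
In-link 6: hub score = 3
In-link 7: hub score = 6
In-link 8: hub score = 13
Authority = 7 + 4 + 15 + 9 + 6 + 3 + 6 + 13 = 63

63


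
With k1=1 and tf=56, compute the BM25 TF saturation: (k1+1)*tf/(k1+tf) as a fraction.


BM25 TF component = (k1+1)*tf / (k1+tf)
k1 = 1, tf = 56
Numerator = (1+1)*56 = 112
Denominator = 1 + 56 = 57
= 112/57 = 112/57

112/57


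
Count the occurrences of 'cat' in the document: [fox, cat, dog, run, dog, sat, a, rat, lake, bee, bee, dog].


Document has 12 words
Scanning for 'cat':
Found at positions: [1]
Count = 1

1


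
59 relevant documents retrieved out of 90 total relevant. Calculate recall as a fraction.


Recall = retrieved_relevant / total_relevant
= 59 / 90
= 59 / (59 + 31)
= 59/90

59/90


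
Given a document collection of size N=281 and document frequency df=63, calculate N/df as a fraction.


IDF ratio = N / df
= 281 / 63
= 281/63

281/63


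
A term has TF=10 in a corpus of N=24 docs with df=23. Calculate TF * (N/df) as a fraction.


TF * (N/df)
= 10 * (24/23)
= 10 * 24/23
= 240/23

240/23


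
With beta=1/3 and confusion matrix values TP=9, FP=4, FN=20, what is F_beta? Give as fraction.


P = TP/(TP+FP) = 9/13 = 9/13
R = TP/(TP+FN) = 9/29 = 9/29
beta^2 = 1/3^2 = 1/9
(1 + beta^2) = 10/9
Numerator = (1+beta^2)*P*R = 90/377
Denominator = beta^2*P + R = 1/13 + 9/29 = 146/377
F_beta = 45/73

45/73


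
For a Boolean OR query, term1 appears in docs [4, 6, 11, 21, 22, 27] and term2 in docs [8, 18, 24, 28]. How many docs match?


Boolean OR: find union of posting lists
term1 docs: [4, 6, 11, 21, 22, 27]
term2 docs: [8, 18, 24, 28]
Union: [4, 6, 8, 11, 18, 21, 22, 24, 27, 28]
|union| = 10

10


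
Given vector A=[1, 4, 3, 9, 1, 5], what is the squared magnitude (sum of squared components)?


|A|^2 = sum of squared components
A[0]^2 = 1^2 = 1
A[1]^2 = 4^2 = 16
A[2]^2 = 3^2 = 9
A[3]^2 = 9^2 = 81
A[4]^2 = 1^2 = 1
A[5]^2 = 5^2 = 25
Sum = 1 + 16 + 9 + 81 + 1 + 25 = 133

133


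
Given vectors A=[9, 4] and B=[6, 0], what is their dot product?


Dot product = sum of element-wise products
A[0]*B[0] = 9*6 = 54
A[1]*B[1] = 4*0 = 0
Sum = 54 + 0 = 54

54


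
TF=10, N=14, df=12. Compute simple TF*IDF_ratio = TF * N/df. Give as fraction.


TF * (N/df)
= 10 * (14/12)
= 10 * 7/6
= 35/3

35/3


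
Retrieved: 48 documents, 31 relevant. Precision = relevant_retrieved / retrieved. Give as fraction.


Precision = relevant_retrieved / total_retrieved
= 31 / 48
= 31 / (31 + 17)
= 31/48

31/48


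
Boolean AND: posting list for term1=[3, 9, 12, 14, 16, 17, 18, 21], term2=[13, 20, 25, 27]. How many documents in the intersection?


Boolean AND: find intersection of posting lists
term1 docs: [3, 9, 12, 14, 16, 17, 18, 21]
term2 docs: [13, 20, 25, 27]
Intersection: []
|intersection| = 0

0
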